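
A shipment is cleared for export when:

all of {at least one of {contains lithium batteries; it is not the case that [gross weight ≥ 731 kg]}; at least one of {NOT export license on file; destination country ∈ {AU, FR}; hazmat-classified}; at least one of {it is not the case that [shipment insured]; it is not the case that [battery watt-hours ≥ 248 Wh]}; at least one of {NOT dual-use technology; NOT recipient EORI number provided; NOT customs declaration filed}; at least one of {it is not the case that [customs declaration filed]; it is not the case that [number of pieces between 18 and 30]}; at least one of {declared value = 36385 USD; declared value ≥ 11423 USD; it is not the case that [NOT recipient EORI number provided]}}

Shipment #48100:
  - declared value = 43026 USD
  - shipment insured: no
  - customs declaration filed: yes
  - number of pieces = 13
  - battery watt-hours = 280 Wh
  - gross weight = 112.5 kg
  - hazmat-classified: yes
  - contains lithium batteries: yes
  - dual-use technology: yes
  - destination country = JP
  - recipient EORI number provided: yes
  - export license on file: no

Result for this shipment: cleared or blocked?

Atomic conditions:
  contains lithium batteries: yes → true
  gross weight ≥ 731 kg: 112.5 ≥ 731 is false
  NOT export license on file: no → true
  destination country ∈ {AU, FR}: JP is not in the set → false
  hazmat-classified: yes → true
  shipment insured: no → false
  battery watt-hours ≥ 248 Wh: 280 ≥ 248 is true
  NOT dual-use technology: yes → false
  NOT recipient EORI number provided: yes → false
  NOT customs declaration filed: yes → false
  customs declaration filed: yes → true
  number of pieces between 18 and 30: 13 in [18, 30] is false
  declared value = 36385 USD: 43026 == 36385 is false
  declared value ≥ 11423 USD: 43026 ≥ 11423 is true
Combine:
[1.2] NOT false = true
[1] true OR true = true
[2] true OR false OR true = true
[3.1] NOT false = true
[3.2] NOT true = false
[3] true OR false = true
[4] false OR false OR false = false
[5.1] NOT true = false
[5.2] NOT false = true
[5] false OR true = true
[6.3] NOT false = true
[6] false OR true OR true = true
[root] true AND true AND true AND false AND true AND true = false
Overall: false → blocked

Blocked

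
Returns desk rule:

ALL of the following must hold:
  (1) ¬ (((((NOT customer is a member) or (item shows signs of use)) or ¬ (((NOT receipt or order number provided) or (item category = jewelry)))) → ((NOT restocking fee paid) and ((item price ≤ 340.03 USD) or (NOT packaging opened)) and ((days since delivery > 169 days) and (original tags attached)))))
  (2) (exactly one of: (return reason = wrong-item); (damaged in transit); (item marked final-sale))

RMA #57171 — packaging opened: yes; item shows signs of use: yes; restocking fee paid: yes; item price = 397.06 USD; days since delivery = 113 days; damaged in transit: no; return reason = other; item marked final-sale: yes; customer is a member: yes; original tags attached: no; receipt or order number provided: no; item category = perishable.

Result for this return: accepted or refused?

Atomic conditions:
  NOT customer is a member: yes → false
  item shows signs of use: yes → true
  NOT receipt or order number provided: no → true
  item category = jewelry: perishable == jewelry is false
  NOT restocking fee paid: yes → false
  item price ≤ 340.03 USD: 397.06 ≤ 340.03 is false
  NOT packaging opened: yes → false
  days since delivery > 169 days: 113 > 169 is false
  original tags attached: no → false
  return reason = wrong-item: other == wrong-item is false
  damaged in transit: no → false
  item marked final-sale: yes → true
Combine:
[1.1.1.1] false OR true = true
[1.1.1.2.1] true OR false = true
[1.1.1.2] NOT true = false
[1.1.1] true OR false = true
[1.1.2.2] false OR false = false
[1.1.2.3] false AND false = false
[1.1.2] false AND false AND false = false
[1.1] true → false = false
[1] NOT false = true
[2] exactly-one(false, false, true) = true
[root] true AND true = true
Overall: true → accepted

Accepted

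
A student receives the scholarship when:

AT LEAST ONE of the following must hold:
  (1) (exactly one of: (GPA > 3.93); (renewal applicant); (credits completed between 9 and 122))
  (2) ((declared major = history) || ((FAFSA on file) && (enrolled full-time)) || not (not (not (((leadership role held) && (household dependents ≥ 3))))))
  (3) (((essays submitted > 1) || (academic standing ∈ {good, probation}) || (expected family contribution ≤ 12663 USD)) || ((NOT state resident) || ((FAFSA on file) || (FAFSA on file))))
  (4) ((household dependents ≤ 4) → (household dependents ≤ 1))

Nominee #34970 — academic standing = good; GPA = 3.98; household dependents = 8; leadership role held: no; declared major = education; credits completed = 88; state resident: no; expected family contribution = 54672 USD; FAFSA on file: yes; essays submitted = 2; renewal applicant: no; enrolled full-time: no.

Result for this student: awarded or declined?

Atomic conditions:
  GPA > 3.93: 3.98 > 3.93 is true
  renewal applicant: no → false
  credits completed between 9 and 122: 88 in [9, 122] is true
  declared major = history: education == history is false
  FAFSA on file: yes → true
  enrolled full-time: no → false
  leadership role held: no → false
  household dependents ≥ 3: 8 ≥ 3 is true
  essays submitted > 1: 2 > 1 is true
  academic standing ∈ {good, probation}: good is in the set → true
  expected family contribution ≤ 12663 USD: 54672 ≤ 12663 is false
  NOT state resident: no → true
  household dependents ≤ 4: 8 ≤ 4 is false
  household dependents ≤ 1: 8 ≤ 1 is false
Combine:
[1] exactly-one(true, false, true) = false
[2.2] true AND false = false
[2.3.1.1.1] false AND true = false
[2.3.1.1] NOT false = true
[2.3.1] NOT true = false
[2.3] NOT false = true
[2] false OR false OR true = true
[3.1] true OR true OR false = true
[3.2.2] true OR true = true
[3.2] true OR true = true
[3] true OR true = true
[4] false → false (antecedent false ⇒ implication holds) = true
[root] false OR true OR true OR true = true
Overall: true → awarded

Awarded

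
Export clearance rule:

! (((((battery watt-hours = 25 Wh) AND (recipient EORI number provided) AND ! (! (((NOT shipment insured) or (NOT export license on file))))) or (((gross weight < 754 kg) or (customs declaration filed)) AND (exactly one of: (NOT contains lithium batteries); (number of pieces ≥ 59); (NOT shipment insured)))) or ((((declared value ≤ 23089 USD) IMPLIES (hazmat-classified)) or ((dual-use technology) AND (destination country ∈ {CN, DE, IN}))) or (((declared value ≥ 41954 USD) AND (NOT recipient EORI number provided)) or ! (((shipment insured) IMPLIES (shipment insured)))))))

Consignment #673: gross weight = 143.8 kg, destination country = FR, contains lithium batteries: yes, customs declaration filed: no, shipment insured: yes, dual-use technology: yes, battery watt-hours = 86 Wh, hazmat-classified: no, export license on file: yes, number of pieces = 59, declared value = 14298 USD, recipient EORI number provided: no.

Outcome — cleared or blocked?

Atomic conditions:
  battery watt-hours = 25 Wh: 86 == 25 is false
  recipient EORI number provided: no → false
  NOT shipment insured: yes → false
  NOT export license on file: yes → false
  gross weight < 754 kg: 143.8 < 754 is true
  customs declaration filed: no → false
  NOT contains lithium batteries: yes → false
  number of pieces ≥ 59: 59 ≥ 59 is true
  declared value ≤ 23089 USD: 14298 ≤ 23089 is true
  hazmat-classified: no → false
  dual-use technology: yes → true
  destination country ∈ {CN, DE, IN}: FR is not in the set → false
  declared value ≥ 41954 USD: 14298 ≥ 41954 is false
  NOT recipient EORI number provided: no → true
  shipment insured: yes → true
Combine:
[1.1.1.3.1.1] false OR false = false
[1.1.1.3.1] NOT false = true
[1.1.1.3] NOT true = false
[1.1.1] false AND false AND false = false
[1.1.2.1] true OR false = true
[1.1.2.2] exactly-one(false, true, false) = true
[1.1.2] true AND true = true
[1.1] false OR true = true
[1.2.1.1] true → false = false
[1.2.1.2] true AND false = false
[1.2.1] false OR false = false
[1.2.2.1] false AND true = false
[1.2.2.2.1] true → true = true
[1.2.2.2] NOT true = false
[1.2.2] false OR false = false
[1.2] false OR false = false
[1] true OR false = true
[root] NOT true = false
Overall: false → blocked

Blocked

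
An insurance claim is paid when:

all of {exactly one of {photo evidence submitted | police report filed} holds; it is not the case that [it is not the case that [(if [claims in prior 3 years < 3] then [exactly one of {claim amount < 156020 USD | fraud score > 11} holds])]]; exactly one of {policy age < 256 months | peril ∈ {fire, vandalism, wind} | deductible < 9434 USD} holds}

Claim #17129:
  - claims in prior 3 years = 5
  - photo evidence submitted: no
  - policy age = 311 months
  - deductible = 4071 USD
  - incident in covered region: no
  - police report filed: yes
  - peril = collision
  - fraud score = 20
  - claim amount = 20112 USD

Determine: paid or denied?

Paid

Atomic conditions:
  photo evidence submitted: no → false
  police report filed: yes → true
  claims in prior 3 years < 3: 5 < 3 is false
  claim amount < 156020 USD: 20112 < 156020 is true
  fraud score > 11: 20 > 11 is true
  policy age < 256 months: 311 < 256 is false
  peril ∈ {fire, vandalism, wind}: collision is not in the set → false
  deductible < 9434 USD: 4071 < 9434 is true
Combine:
[1] exactly-one(false, true) = true
[2.1.1.2] exactly-one(true, true) = false
[2.1.1] false → false (antecedent false ⇒ implication holds) = true
[2.1] NOT true = false
[2] NOT false = true
[3] exactly-one(false, false, true) = true
[root] true AND true AND true = true
Overall: true → paid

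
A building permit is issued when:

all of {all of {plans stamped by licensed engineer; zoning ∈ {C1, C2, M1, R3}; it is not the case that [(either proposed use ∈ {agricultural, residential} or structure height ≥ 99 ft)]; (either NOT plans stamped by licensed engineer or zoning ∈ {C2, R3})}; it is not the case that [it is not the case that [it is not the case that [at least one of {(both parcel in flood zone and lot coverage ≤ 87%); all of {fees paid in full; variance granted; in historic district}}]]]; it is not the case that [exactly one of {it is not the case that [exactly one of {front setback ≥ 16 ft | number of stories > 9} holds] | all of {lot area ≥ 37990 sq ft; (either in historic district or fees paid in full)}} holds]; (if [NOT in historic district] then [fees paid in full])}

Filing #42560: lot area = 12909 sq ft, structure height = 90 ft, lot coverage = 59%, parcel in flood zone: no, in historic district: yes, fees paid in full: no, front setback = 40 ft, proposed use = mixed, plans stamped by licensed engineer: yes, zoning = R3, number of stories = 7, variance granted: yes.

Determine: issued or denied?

Atomic conditions:
  plans stamped by licensed engineer: yes → true
  zoning ∈ {C1, C2, M1, R3}: R3 is in the set → true
  proposed use ∈ {agricultural, residential}: mixed is not in the set → false
  structure height ≥ 99 ft: 90 ≥ 99 is false
  NOT plans stamped by licensed engineer: yes → false
  zoning ∈ {C2, R3}: R3 is in the set → true
  parcel in flood zone: no → false
  lot coverage ≤ 87%: 59 ≤ 87 is true
  fees paid in full: no → false
  variance granted: yes → true
  in historic district: yes → true
  front setback ≥ 16 ft: 40 ≥ 16 is true
  number of stories > 9: 7 > 9 is false
  lot area ≥ 37990 sq ft: 12909 ≥ 37990 is false
  NOT in historic district: yes → false
Combine:
[1.3.1] false OR false = false
[1.3] NOT false = true
[1.4] false OR true = true
[1] true AND true AND true AND true = true
[2.1.1.1.1] false AND true = false
[2.1.1.1.2] false AND true AND true = false
[2.1.1.1] false OR false = false
[2.1.1] NOT false = true
[2.1] NOT true = false
[2] NOT false = true
[3.1.1.1] exactly-one(true, false) = true
[3.1.1] NOT true = false
[3.1.2.2] true OR false = true
[3.1.2] false AND true = false
[3.1] exactly-one(false, false) = false
[3] NOT false = true
[4] false → false (antecedent false ⇒ implication holds) = true
[root] true AND true AND true AND true = true
Overall: true → issued

Issued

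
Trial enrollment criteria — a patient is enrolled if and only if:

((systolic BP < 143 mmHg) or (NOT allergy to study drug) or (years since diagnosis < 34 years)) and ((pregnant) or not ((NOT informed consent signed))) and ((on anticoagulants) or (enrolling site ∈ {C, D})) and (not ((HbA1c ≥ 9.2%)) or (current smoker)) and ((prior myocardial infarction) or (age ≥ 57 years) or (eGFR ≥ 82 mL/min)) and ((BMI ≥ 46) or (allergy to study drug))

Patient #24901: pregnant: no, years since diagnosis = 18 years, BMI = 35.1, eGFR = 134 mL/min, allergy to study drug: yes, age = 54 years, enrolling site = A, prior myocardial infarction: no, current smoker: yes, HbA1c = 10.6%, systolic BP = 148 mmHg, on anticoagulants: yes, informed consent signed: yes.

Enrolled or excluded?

Enrolled

Atomic conditions:
  systolic BP < 143 mmHg: 148 < 143 is false
  NOT allergy to study drug: yes → false
  years since diagnosis < 34 years: 18 < 34 is true
  pregnant: no → false
  NOT informed consent signed: yes → false
  on anticoagulants: yes → true
  enrolling site ∈ {C, D}: A is not in the set → false
  HbA1c ≥ 9.2%: 10.6 ≥ 9.2 is true
  current smoker: yes → true
  prior myocardial infarction: no → false
  age ≥ 57 years: 54 ≥ 57 is false
  eGFR ≥ 82 mL/min: 134 ≥ 82 is true
  BMI ≥ 46: 35.1 ≥ 46 is false
  allergy to study drug: yes → true
Combine:
[1] false OR false OR true = true
[2.2] NOT false = true
[2] false OR true = true
[3] true OR false = true
[4.1] NOT true = false
[4] false OR true = true
[5] false OR false OR true = true
[6] false OR true = true
[root] true AND true AND true AND true AND true AND true = true
Overall: true → enrolled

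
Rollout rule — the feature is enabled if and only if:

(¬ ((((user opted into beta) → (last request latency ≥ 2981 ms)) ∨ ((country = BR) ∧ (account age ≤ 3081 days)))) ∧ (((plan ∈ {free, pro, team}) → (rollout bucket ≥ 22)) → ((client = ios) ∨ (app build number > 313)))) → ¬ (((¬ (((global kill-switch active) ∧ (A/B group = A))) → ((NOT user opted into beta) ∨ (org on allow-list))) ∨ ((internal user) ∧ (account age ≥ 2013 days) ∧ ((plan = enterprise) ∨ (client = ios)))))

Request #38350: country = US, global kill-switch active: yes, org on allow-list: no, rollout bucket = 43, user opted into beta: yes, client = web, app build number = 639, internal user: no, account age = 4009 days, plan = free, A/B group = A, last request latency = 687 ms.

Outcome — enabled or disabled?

Disabled

Atomic conditions:
  user opted into beta: yes → true
  last request latency ≥ 2981 ms: 687 ≥ 2981 is false
  country = BR: US == BR is false
  account age ≤ 3081 days: 4009 ≤ 3081 is false
  plan ∈ {free, pro, team}: free is in the set → true
  rollout bucket ≥ 22: 43 ≥ 22 is true
  client = ios: web == ios is false
  app build number > 313: 639 > 313 is true
  global kill-switch active: yes → true
  A/B group = A: A == A is true
  NOT user opted into beta: yes → false
  org on allow-list: no → false
  internal user: no → false
  account age ≥ 2013 days: 4009 ≥ 2013 is true
  plan = enterprise: free == enterprise is false
Combine:
[1.1.1.1] true → false = false
[1.1.1.2] false AND false = false
[1.1.1] false OR false = false
[1.1] NOT false = true
[1.2.1] true → true = true
[1.2.2] false OR true = true
[1.2] true → true = true
[1] true AND true = true
[2.1.1.1.1] true AND true = true
[2.1.1.1] NOT true = false
[2.1.1.2] false OR false = false
[2.1.1] false → false (antecedent false ⇒ implication holds) = true
[2.1.2.3] false OR false = false
[2.1.2] false AND true AND false = false
[2.1] true OR false = true
[2] NOT true = false
[root] true → false = false
Overall: false → disabled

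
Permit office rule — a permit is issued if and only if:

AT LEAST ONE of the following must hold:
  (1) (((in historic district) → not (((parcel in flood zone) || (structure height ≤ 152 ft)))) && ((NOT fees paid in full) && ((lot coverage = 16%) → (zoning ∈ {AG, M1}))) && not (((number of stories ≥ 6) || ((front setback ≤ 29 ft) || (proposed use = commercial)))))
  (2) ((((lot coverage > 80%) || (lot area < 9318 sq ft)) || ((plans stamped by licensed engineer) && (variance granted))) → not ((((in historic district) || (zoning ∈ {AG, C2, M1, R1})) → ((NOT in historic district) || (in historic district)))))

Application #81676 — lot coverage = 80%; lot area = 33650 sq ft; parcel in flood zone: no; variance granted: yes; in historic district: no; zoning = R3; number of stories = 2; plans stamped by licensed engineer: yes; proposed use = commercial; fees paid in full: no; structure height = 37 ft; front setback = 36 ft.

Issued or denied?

Atomic conditions:
  in historic district: no → false
  parcel in flood zone: no → false
  structure height ≤ 152 ft: 37 ≤ 152 is true
  NOT fees paid in full: no → true
  lot coverage = 16%: 80 == 16 is false
  zoning ∈ {AG, M1}: R3 is not in the set → false
  number of stories ≥ 6: 2 ≥ 6 is false
  front setback ≤ 29 ft: 36 ≤ 29 is false
  proposed use = commercial: commercial == commercial is true
  lot coverage > 80%: 80 > 80 is false
  lot area < 9318 sq ft: 33650 < 9318 is false
  plans stamped by licensed engineer: yes → true
  variance granted: yes → true
  zoning ∈ {AG, C2, M1, R1}: R3 is not in the set → false
  NOT in historic district: no → true
Combine:
[1.1.2.1] false OR true = true
[1.1.2] NOT true = false
[1.1] false → false (antecedent false ⇒ implication holds) = true
[1.2.2] false → false (antecedent false ⇒ implication holds) = true
[1.2] true AND true = true
[1.3.1.2] false OR true = true
[1.3.1] false OR true = true
[1.3] NOT true = false
[1] true AND true AND false = false
[2.1.1] false OR false = false
[2.1.2] true AND true = true
[2.1] false OR true = true
[2.2.1.1] false OR false = false
[2.2.1.2] true OR false = true
[2.2.1] false → true (antecedent false ⇒ implication holds) = true
[2.2] NOT true = false
[2] true → false = false
[root] false OR false = false
Overall: false → denied

Denied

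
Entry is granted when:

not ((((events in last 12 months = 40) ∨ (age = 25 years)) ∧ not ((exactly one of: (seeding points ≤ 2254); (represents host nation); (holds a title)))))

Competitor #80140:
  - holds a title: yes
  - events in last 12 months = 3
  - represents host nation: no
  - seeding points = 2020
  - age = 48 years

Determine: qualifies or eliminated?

Qualifies

Atomic conditions:
  events in last 12 months = 40: 3 == 40 is false
  age = 25 years: 48 == 25 is false
  seeding points ≤ 2254: 2020 ≤ 2254 is true
  represents host nation: no → false
  holds a title: yes → true
Combine:
[1.1] false OR false = false
[1.2.1] exactly-one(true, false, true) = false
[1.2] NOT false = true
[1] false AND true = false
[root] NOT false = true
Overall: true → qualifies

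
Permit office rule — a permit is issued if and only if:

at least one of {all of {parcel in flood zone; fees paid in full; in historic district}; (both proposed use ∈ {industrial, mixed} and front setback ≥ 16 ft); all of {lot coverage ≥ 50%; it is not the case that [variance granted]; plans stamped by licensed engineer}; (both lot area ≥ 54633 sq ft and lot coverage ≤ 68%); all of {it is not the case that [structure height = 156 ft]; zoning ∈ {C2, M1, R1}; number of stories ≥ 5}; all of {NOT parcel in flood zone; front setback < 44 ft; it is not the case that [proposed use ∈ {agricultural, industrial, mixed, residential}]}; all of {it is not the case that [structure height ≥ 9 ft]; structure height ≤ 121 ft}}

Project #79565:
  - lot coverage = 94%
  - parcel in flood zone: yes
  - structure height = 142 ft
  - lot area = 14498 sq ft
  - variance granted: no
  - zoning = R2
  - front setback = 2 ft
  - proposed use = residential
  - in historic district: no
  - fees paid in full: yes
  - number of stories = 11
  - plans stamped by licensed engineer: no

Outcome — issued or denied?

Atomic conditions:
  parcel in flood zone: yes → true
  fees paid in full: yes → true
  in historic district: no → false
  proposed use ∈ {industrial, mixed}: residential is not in the set → false
  front setback ≥ 16 ft: 2 ≥ 16 is false
  lot coverage ≥ 50%: 94 ≥ 50 is true
  variance granted: no → false
  plans stamped by licensed engineer: no → false
  lot area ≥ 54633 sq ft: 14498 ≥ 54633 is false
  lot coverage ≤ 68%: 94 ≤ 68 is false
  structure height = 156 ft: 142 == 156 is false
  zoning ∈ {C2, M1, R1}: R2 is not in the set → false
  number of stories ≥ 5: 11 ≥ 5 is true
  NOT parcel in flood zone: yes → false
  front setback < 44 ft: 2 < 44 is true
  proposed use ∈ {agricultural, industrial, mixed, residential}: residential is in the set → true
  structure height ≥ 9 ft: 142 ≥ 9 is true
  structure height ≤ 121 ft: 142 ≤ 121 is false
Combine:
[1] true AND true AND false = false
[2] false AND false = false
[3.2] NOT false = true
[3] true AND true AND false = false
[4] false AND false = false
[5.1] NOT false = true
[5] true AND false AND true = false
[6.3] NOT true = false
[6] false AND true AND false = false
[7.1] NOT true = false
[7] false AND false = false
[root] false OR false OR false OR false OR false OR false OR false = false
Overall: false → denied

Denied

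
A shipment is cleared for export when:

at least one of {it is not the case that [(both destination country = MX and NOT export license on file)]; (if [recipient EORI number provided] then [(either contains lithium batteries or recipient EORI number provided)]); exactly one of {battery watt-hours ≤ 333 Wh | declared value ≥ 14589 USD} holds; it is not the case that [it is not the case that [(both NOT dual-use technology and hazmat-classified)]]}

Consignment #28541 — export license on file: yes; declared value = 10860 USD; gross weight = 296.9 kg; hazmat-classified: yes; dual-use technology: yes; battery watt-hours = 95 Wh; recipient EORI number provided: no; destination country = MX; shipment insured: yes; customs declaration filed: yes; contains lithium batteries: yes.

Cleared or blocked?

Atomic conditions:
  destination country = MX: MX == MX is true
  NOT export license on file: yes → false
  recipient EORI number provided: no → false
  contains lithium batteries: yes → true
  battery watt-hours ≤ 333 Wh: 95 ≤ 333 is true
  declared value ≥ 14589 USD: 10860 ≥ 14589 is false
  NOT dual-use technology: yes → false
  hazmat-classified: yes → true
Combine:
[1.1] true AND false = false
[1] NOT false = true
[2.2] true OR false = true
[2] false → true (antecedent false ⇒ implication holds) = true
[3] exactly-one(true, false) = true
[4.1.1] false AND true = false
[4.1] NOT false = true
[4] NOT true = false
[root] true OR true OR true OR false = true
Overall: true → cleared

Cleared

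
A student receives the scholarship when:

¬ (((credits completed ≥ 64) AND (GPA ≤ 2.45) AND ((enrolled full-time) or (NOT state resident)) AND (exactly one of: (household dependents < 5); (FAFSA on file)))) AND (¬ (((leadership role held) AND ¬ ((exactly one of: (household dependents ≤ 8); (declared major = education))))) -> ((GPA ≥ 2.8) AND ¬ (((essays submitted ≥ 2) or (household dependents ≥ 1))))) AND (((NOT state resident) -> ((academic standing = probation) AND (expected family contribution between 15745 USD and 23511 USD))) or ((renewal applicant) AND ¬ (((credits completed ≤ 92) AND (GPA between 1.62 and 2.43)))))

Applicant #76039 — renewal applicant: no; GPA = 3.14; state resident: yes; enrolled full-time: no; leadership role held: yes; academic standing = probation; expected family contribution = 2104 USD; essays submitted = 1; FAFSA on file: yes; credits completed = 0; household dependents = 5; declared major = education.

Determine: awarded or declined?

Awarded

Atomic conditions:
  credits completed ≥ 64: 0 ≥ 64 is false
  GPA ≤ 2.45: 3.14 ≤ 2.45 is false
  enrolled full-time: no → false
  NOT state resident: yes → false
  household dependents < 5: 5 < 5 is false
  FAFSA on file: yes → true
  leadership role held: yes → true
  household dependents ≤ 8: 5 ≤ 8 is true
  declared major = education: education == education is true
  GPA ≥ 2.8: 3.14 ≥ 2.8 is true
  essays submitted ≥ 2: 1 ≥ 2 is false
  household dependents ≥ 1: 5 ≥ 1 is true
  academic standing = probation: probation == probation is true
  expected family contribution between 15745 USD and 23511 USD: 2104 in [15745, 23511] is false
  renewal applicant: no → false
  credits completed ≤ 92: 0 ≤ 92 is true
  GPA between 1.62 and 2.43: 3.14 in [1.62, 2.43] is false
Combine:
[1.1.3] false OR false = false
[1.1.4] exactly-one(false, true) = true
[1.1] false AND false AND false AND true = false
[1] NOT false = true
[2.1.1.2.1] exactly-one(true, true) = false
[2.1.1.2] NOT false = true
[2.1.1] true AND true = true
[2.1] NOT true = false
[2.2.2.1] false OR true = true
[2.2.2] NOT true = false
[2.2] true AND false = false
[2] false → false (antecedent false ⇒ implication holds) = true
[3.1.2] true AND false = false
[3.1] false → false (antecedent false ⇒ implication holds) = true
[3.2.2.1] true AND false = false
[3.2.2] NOT false = true
[3.2] false AND true = false
[3] true OR false = true
[root] true AND true AND true = true
Overall: true → awarded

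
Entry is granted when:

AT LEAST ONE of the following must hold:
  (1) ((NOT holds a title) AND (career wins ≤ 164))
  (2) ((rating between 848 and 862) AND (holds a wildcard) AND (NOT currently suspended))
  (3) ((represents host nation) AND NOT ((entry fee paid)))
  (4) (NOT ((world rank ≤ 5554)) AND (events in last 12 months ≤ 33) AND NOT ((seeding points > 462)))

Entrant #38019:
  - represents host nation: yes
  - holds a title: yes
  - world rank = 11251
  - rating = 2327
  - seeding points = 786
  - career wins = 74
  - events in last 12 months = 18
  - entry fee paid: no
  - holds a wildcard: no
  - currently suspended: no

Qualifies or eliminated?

Qualifies

Atomic conditions:
  NOT holds a title: yes → false
  career wins ≤ 164: 74 ≤ 164 is true
  rating between 848 and 862: 2327 in [848, 862] is false
  holds a wildcard: no → false
  NOT currently suspended: no → true
  represents host nation: yes → true
  entry fee paid: no → false
  world rank ≤ 5554: 11251 ≤ 5554 is false
  events in last 12 months ≤ 33: 18 ≤ 33 is true
  seeding points > 462: 786 > 462 is true
Combine:
[1] false AND true = false
[2] false AND false AND true = false
[3.2] NOT false = true
[3] true AND true = true
[4.1] NOT false = true
[4.3] NOT true = false
[4] true AND true AND false = false
[root] false OR false OR true OR false = true
Overall: true → qualifies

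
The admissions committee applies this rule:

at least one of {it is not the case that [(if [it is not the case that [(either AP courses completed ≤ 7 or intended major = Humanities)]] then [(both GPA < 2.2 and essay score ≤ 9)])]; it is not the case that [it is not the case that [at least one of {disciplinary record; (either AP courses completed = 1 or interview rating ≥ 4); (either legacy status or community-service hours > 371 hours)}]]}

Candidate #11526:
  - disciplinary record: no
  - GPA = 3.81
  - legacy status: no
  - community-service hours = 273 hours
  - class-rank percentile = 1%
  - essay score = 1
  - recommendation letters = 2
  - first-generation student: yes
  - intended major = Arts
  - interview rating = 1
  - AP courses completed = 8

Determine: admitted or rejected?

Admitted

Atomic conditions:
  AP courses completed ≤ 7: 8 ≤ 7 is false
  intended major = Humanities: Arts == Humanities is false
  GPA < 2.2: 3.81 < 2.2 is false
  essay score ≤ 9: 1 ≤ 9 is true
  disciplinary record: no → false
  AP courses completed = 1: 8 == 1 is false
  interview rating ≥ 4: 1 ≥ 4 is false
  legacy status: no → false
  community-service hours > 371 hours: 273 > 371 is false
Combine:
[1.1.1.1] false OR false = false
[1.1.1] NOT false = true
[1.1.2] false AND true = false
[1.1] true → false = false
[1] NOT false = true
[2.1.1.2] false OR false = false
[2.1.1.3] false OR false = false
[2.1.1] false OR false OR false = false
[2.1] NOT false = true
[2] NOT true = false
[root] true OR false = true
Overall: true → admitted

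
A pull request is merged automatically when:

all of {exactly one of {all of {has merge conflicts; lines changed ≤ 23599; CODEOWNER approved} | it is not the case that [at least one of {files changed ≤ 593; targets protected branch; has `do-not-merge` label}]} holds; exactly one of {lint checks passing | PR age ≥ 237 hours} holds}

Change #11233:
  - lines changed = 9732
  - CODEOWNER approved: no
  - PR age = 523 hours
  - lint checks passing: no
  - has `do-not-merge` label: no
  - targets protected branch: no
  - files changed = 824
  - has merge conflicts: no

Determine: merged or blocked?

Merged

Atomic conditions:
  has merge conflicts: no → false
  lines changed ≤ 23599: 9732 ≤ 23599 is true
  CODEOWNER approved: no → false
  files changed ≤ 593: 824 ≤ 593 is false
  targets protected branch: no → false
  has `do-not-merge` label: no → false
  lint checks passing: no → false
  PR age ≥ 237 hours: 523 ≥ 237 is true
Combine:
[1.1] false AND true AND false = false
[1.2.1] false OR false OR false = false
[1.2] NOT false = true
[1] exactly-one(false, true) = true
[2] exactly-one(false, true) = true
[root] true AND true = true
Overall: true → merged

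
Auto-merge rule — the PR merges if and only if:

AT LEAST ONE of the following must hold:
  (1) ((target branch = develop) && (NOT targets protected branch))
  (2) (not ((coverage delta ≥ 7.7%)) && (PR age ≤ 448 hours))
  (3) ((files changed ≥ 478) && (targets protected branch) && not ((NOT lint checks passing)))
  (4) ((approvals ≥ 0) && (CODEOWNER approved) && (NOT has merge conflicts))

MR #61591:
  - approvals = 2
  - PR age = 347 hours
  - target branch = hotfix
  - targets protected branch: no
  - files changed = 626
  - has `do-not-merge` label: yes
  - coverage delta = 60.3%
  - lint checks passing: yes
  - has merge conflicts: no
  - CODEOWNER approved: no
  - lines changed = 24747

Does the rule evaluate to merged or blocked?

Atomic conditions:
  target branch = develop: hotfix == develop is false
  NOT targets protected branch: no → true
  coverage delta ≥ 7.7%: 60.3 ≥ 7.7 is true
  PR age ≤ 448 hours: 347 ≤ 448 is true
  files changed ≥ 478: 626 ≥ 478 is true
  targets protected branch: no → false
  NOT lint checks passing: yes → false
  approvals ≥ 0: 2 ≥ 0 is true
  CODEOWNER approved: no → false
  NOT has merge conflicts: no → true
Combine:
[1] false AND true = false
[2.1] NOT true = false
[2] false AND true = false
[3.3] NOT false = true
[3] true AND false AND true = false
[4] true AND false AND true = false
[root] false OR false OR false OR false = false
Overall: false → blocked

Blocked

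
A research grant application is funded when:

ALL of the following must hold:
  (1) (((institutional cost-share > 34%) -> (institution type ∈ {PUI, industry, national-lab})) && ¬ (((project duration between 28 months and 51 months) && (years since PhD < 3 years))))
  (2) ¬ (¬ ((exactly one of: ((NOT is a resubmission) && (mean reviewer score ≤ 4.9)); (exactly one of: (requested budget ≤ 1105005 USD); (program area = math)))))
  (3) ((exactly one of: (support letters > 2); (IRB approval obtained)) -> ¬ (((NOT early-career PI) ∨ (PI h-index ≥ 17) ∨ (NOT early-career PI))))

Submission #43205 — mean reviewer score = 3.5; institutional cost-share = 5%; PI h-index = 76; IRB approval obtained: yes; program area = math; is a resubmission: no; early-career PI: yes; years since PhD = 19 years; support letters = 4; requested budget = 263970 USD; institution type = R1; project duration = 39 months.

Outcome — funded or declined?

Atomic conditions:
  institutional cost-share > 34%: 5 > 34 is false
  institution type ∈ {PUI, industry, national-lab}: R1 is not in the set → false
  project duration between 28 months and 51 months: 39 in [28, 51] is true
  years since PhD < 3 years: 19 < 3 is false
  NOT is a resubmission: no → true
  mean reviewer score ≤ 4.9: 3.5 ≤ 4.9 is true
  requested budget ≤ 1105005 USD: 263970 ≤ 1105005 is true
  program area = math: math == math is true
  support letters > 2: 4 > 2 is true
  IRB approval obtained: yes → true
  NOT early-career PI: yes → false
  PI h-index ≥ 17: 76 ≥ 17 is true
Combine:
[1.1] false → false (antecedent false ⇒ implication holds) = true
[1.2.1] true AND false = false
[1.2] NOT false = true
[1] true AND true = true
[2.1.1.1] true AND true = true
[2.1.1.2] exactly-one(true, true) = false
[2.1.1] exactly-one(true, false) = true
[2.1] NOT true = false
[2] NOT false = true
[3.1] exactly-one(true, true) = false
[3.2.1] false OR true OR false = true
[3.2] NOT true = false
[3] false → false (antecedent false ⇒ implication holds) = true
[root] true AND true AND true = true
Overall: true → funded

Funded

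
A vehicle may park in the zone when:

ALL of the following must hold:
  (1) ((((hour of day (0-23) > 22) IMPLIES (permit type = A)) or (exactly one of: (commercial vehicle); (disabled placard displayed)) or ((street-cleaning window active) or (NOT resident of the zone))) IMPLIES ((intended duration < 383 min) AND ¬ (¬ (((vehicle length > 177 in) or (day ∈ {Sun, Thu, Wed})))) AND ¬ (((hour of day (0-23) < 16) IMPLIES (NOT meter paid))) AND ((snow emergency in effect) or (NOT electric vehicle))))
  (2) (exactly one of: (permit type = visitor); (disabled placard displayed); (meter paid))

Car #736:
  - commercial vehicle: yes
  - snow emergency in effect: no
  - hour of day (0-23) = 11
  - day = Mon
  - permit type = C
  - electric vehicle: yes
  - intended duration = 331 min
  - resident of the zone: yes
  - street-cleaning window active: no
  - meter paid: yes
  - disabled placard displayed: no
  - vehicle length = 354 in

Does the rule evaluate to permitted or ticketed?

Atomic conditions:
  hour of day (0-23) > 22: 11 > 22 is false
  permit type = A: C == A is false
  commercial vehicle: yes → true
  disabled placard displayed: no → false
  street-cleaning window active: no → false
  NOT resident of the zone: yes → false
  intended duration < 383 min: 331 < 383 is true
  vehicle length > 177 in: 354 > 177 is true
  day ∈ {Sun, Thu, Wed}: Mon is not in the set → false
  hour of day (0-23) < 16: 11 < 16 is true
  NOT meter paid: yes → false
  snow emergency in effect: no → false
  NOT electric vehicle: yes → false
  permit type = visitor: C == visitor is false
  meter paid: yes → true
Combine:
[1.1.1] false → false (antecedent false ⇒ implication holds) = true
[1.1.2] exactly-one(true, false) = true
[1.1.3] false OR false = false
[1.1] true OR true OR false = true
[1.2.2.1.1] true OR false = true
[1.2.2.1] NOT true = false
[1.2.2] NOT false = true
[1.2.3.1] true → false = false
[1.2.3] NOT false = true
[1.2.4] false OR false = false
[1.2] true AND true AND true AND false = false
[1] true → false = false
[2] exactly-one(false, false, true) = true
[root] false AND true = false
Overall: false → ticketed

Ticketed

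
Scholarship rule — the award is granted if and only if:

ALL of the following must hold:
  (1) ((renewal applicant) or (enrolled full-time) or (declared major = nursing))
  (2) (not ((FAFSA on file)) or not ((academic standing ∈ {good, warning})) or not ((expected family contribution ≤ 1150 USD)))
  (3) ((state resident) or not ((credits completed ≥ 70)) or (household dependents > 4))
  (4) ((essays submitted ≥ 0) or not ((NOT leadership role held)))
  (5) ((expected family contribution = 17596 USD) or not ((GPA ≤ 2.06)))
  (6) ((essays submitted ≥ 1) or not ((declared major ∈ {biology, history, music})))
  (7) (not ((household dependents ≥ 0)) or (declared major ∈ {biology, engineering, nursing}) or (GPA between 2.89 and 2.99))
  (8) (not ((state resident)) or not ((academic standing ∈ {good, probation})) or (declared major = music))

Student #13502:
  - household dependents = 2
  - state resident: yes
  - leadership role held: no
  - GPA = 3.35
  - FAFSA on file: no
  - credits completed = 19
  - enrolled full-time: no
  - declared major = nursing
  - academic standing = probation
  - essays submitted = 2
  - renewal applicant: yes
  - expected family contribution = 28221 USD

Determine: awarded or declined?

Declined

Atomic conditions:
  renewal applicant: yes → true
  enrolled full-time: no → false
  declared major = nursing: nursing == nursing is true
  FAFSA on file: no → false
  academic standing ∈ {good, warning}: probation is not in the set → false
  expected family contribution ≤ 1150 USD: 28221 ≤ 1150 is false
  state resident: yes → true
  credits completed ≥ 70: 19 ≥ 70 is false
  household dependents > 4: 2 > 4 is false
  essays submitted ≥ 0: 2 ≥ 0 is true
  NOT leadership role held: no → true
  expected family contribution = 17596 USD: 28221 == 17596 is false
  GPA ≤ 2.06: 3.35 ≤ 2.06 is false
  essays submitted ≥ 1: 2 ≥ 1 is true
  declared major ∈ {biology, history, music}: nursing is not in the set → false
  household dependents ≥ 0: 2 ≥ 0 is true
  declared major ∈ {biology, engineering, nursing}: nursing is in the set → true
  GPA between 2.89 and 2.99: 3.35 in [2.89, 2.99] is false
  academic standing ∈ {good, probation}: probation is in the set → true
  declared major = music: nursing == music is false
Combine:
[1] true OR false OR true = true
[2.1] NOT false = true
[2.2] NOT false = true
[2.3] NOT false = true
[2] true OR true OR true = true
[3.2] NOT false = true
[3] true OR true OR false = true
[4.2] NOT true = false
[4] true OR false = true
[5.2] NOT false = true
[5] false OR true = true
[6.2] NOT false = true
[6] true OR true = true
[7.1] NOT true = false
[7] false OR true OR false = true
[8.1] NOT true = false
[8.2] NOT true = false
[8] false OR false OR false = false
[root] true AND true AND true AND true AND true AND true AND true AND false = false
Overall: false → declined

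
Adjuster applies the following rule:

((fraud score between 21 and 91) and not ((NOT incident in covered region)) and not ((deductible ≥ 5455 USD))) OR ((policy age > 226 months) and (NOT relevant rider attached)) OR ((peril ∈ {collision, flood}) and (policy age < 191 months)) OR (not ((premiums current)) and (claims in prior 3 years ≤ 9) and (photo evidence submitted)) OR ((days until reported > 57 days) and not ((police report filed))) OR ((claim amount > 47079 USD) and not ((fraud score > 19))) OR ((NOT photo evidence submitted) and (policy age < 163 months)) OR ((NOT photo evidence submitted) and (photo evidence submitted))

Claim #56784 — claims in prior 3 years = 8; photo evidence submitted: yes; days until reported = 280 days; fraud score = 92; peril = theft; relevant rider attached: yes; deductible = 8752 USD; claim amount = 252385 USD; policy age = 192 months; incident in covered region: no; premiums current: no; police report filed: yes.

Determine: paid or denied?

Paid

Atomic conditions:
  fraud score between 21 and 91: 92 in [21, 91] is false
  NOT incident in covered region: no → true
  deductible ≥ 5455 USD: 8752 ≥ 5455 is true
  policy age > 226 months: 192 > 226 is false
  NOT relevant rider attached: yes → false
  peril ∈ {collision, flood}: theft is not in the set → false
  policy age < 191 months: 192 < 191 is false
  premiums current: no → false
  claims in prior 3 years ≤ 9: 8 ≤ 9 is true
  photo evidence submitted: yes → true
  days until reported > 57 days: 280 > 57 is true
  police report filed: yes → true
  claim amount > 47079 USD: 252385 > 47079 is true
  fraud score > 19: 92 > 19 is true
  NOT photo evidence submitted: yes → false
  policy age < 163 months: 192 < 163 is false
Combine:
[1.2] NOT true = false
[1.3] NOT true = false
[1] false AND false AND false = false
[2] false AND false = false
[3] false AND false = false
[4.1] NOT false = true
[4] true AND true AND true = true
[5.2] NOT true = false
[5] true AND false = false
[6.2] NOT true = false
[6] true AND false = false
[7] false AND false = false
[8] false AND true = false
[root] false OR false OR false OR true OR false OR false OR false OR false = true
Overall: true → paid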